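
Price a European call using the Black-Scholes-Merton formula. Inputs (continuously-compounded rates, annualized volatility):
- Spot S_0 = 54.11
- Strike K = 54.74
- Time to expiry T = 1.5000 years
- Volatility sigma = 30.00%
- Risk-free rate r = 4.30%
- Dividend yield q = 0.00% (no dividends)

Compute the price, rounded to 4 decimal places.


d1 = (ln(S/K) + (r - q + 0.5*sigma^2) * T) / (sigma * sqrt(T)) = 0.32775345
d2 = d1 - sigma * sqrt(T) = -0.03967001
exp(-rT) = 0.93753611; exp(-qT) = 1.00000000
C = S_0 * exp(-qT) * N(d1) - K * exp(-rT) * N(d2)
N(d1) = 0.62845096; N(d2) = 0.48417811
C = 54.1100 * 1.00000000 * 0.62845096 - 54.7400 * 0.93753611 * 0.48417811 = 9.1571

Answer: Price = 9.1571


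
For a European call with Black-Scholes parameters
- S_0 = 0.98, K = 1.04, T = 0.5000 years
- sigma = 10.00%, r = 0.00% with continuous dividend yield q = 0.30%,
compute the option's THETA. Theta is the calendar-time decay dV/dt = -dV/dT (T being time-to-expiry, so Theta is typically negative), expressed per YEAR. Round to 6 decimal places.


d1 = -0.8262319359; d2 = -0.8969426140
phi(d1) = 0.2835779779; exp(-qT) = 0.9985011244; exp(-rT) = 1.0000000000
Theta = -S*exp(-qT)*phi(d1)*sigma/(2*sqrt(T)) - r*K*exp(-rT)*N(d2) + q*S*exp(-qT)*N(d1)
N(d1) = 0.2043362677; N(d2) = 0.1848747697; sqrt(T) = 0.7071067812
Term 1 = -0.9800 * 0.9985011244 * 0.2835779779 * 0.1000 / (2 * 0.7071067812) = -0.0196214970
Term 2 = -0.0000 * 1.0400 * 1.0000000000 * 0.1848747697 = -0.0000000000
Term 3 = 0.0030 * 0.9800 * 0.9985011244 * 0.2043362677 = 0.0005998482
Theta = -0.0196214970 + (-0.0000000000) + (0.0005998482) = -0.019022

Answer: Theta = -0.019022


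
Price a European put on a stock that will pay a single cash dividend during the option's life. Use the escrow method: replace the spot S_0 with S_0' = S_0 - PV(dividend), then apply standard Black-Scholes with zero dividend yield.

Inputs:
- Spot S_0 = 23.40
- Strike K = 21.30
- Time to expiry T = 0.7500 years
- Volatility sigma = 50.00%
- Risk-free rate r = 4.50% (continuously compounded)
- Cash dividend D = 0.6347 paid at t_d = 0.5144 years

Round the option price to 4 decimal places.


PV(D) = D * exp(-r * t_d) = 0.6347 * 0.97711786 = 0.62017671
S_0' = S_0 - PV(D) = 23.4000 - 0.62017671 = 22.77982329
d1 = (ln(S_0'/K) + (r + sigma^2/2)*T) / (sigma*sqrt(T)) = 0.44956678
d2 = d1 - sigma*sqrt(T) = 0.01655408
exp(-rT) = 0.96681318
N(-d1) = 0.32651142; N(-d2) = 0.49339618
P = K * exp(-rT) * N(-d2) - S_0' * N(-d1) = 21.3000 * 0.96681318 * 0.49339618 - 22.77982329 * 0.32651142 = 2.7227

Answer: Price = 2.7227


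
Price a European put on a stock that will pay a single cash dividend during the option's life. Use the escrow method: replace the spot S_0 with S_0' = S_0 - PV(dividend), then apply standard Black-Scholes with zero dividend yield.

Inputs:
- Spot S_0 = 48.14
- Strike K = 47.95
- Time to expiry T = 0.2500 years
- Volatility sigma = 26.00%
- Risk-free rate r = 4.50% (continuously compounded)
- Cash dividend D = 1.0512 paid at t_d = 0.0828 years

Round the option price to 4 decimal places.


Answer: Price = 2.6127

Derivation:
PV(D) = D * exp(-r * t_d) = 1.0512 * 0.99628093 = 1.04729052
S_0' = S_0 - PV(D) = 48.1400 - 1.04729052 = 47.09270948
d1 = (ln(S_0'/K) + (r + sigma^2/2)*T) / (sigma*sqrt(T)) = 0.01276461
d2 = d1 - sigma*sqrt(T) = -0.11723539
exp(-rT) = 0.98881304
N(-d1) = 0.49490779; N(-d2) = 0.54666324
P = K * exp(-rT) * N(-d2) - S_0' * N(-d1) = 47.9500 * 0.98881304 * 0.54666324 - 47.09270948 * 0.49490779 = 2.6127


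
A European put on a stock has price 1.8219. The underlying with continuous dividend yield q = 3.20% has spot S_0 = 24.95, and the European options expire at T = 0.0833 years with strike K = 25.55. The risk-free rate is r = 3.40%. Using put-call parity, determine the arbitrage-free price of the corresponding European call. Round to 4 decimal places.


Answer: Call price = 1.2277

Derivation:
Put-call parity: C - P = S_0 * exp(-qT) - K * exp(-rT).
S_0 * exp(-qT) = 24.9500 * 0.99733795 = 24.88358184
K * exp(-rT) = 25.5500 * 0.99717181 = 25.47773967
C = P + S*exp(-qT) - K*exp(-rT)
C = 1.8219 + 24.88358184 - 25.47773967 = 1.2277


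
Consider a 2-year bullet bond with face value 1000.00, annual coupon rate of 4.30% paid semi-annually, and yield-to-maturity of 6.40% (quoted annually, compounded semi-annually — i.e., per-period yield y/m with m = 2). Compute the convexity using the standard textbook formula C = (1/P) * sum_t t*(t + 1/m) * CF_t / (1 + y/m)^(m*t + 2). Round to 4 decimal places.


Answer: Convexity = 4.4959

Derivation:
Coupon per period c = face * coupon_rate / m = 21.500000
Periods per year m = 2; per-period yield y/m = 0.032000
Number of cashflows N = 4
Cashflows (t years, CF_t, discount factor 1/(1+y/m)^(m*t), PV):
  t = 0.5000: CF_t = 21.500000, DF = 0.968992, PV = 20.833333
  t = 1.0000: CF_t = 21.500000, DF = 0.938946, PV = 20.187339
  t = 1.5000: CF_t = 21.500000, DF = 0.909831, PV = 19.561375
  t = 2.0000: CF_t = 1021.500000, DF = 0.881620, PV = 900.574368
Price P = sum_t PV_t = 961.156414
Convexity numerator sum_t t*(t + 1/m) * CF_t / (1+y/m)^(m*t + 2):
  t = 0.5000: term = 9.780687
  t = 1.0000: term = 28.432230
  t = 1.5000: term = 55.101222
  t = 2.0000: term = 4227.953396
Convexity = (1/P) * sum = 4321.267536 / 961.156414 = 4.495905


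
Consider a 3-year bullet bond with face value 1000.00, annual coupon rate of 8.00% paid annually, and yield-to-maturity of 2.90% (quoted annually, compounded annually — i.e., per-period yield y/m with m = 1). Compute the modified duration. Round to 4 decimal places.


Coupon per period c = face * coupon_rate / m = 80.000000
Periods per year m = 1; per-period yield y/m = 0.029000
Number of cashflows N = 3
Cashflows (t years, CF_t, discount factor 1/(1+y/m)^(m*t), PV):
  t = 1.0000: CF_t = 80.000000, DF = 0.971817, PV = 77.745384
  t = 2.0000: CF_t = 80.000000, DF = 0.944429, PV = 75.554309
  t = 3.0000: CF_t = 1080.000000, DF = 0.917812, PV = 991.237289
Price P = sum_t PV_t = 1144.536982
First compute Macaulay numerator sum_t t * PV_t:
  t * PV_t at t = 1.0000: 77.745384
  t * PV_t at t = 2.0000: 151.108618
  t * PV_t at t = 3.0000: 2973.711867
Macaulay duration D = 3202.565868 / 1144.536982 = 2.798132
Modified duration = D / (1 + y/m) = 2.798132 / (1 + 0.029000) = 2.719273

Answer: Modified duration = 2.7193


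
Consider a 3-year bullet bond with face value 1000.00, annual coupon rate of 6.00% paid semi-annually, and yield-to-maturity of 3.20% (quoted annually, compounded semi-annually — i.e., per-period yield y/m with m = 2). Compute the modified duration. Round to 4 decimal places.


Coupon per period c = face * coupon_rate / m = 30.000000
Periods per year m = 2; per-period yield y/m = 0.016000
Number of cashflows N = 6
Cashflows (t years, CF_t, discount factor 1/(1+y/m)^(m*t), PV):
  t = 0.5000: CF_t = 30.000000, DF = 0.984252, PV = 29.527559
  t = 1.0000: CF_t = 30.000000, DF = 0.968752, PV = 29.062558
  t = 1.5000: CF_t = 30.000000, DF = 0.953496, PV = 28.604880
  t = 2.0000: CF_t = 30.000000, DF = 0.938480, PV = 28.154409
  t = 2.5000: CF_t = 30.000000, DF = 0.923701, PV = 27.711033
  t = 3.0000: CF_t = 1030.000000, DF = 0.909155, PV = 936.429264
Price P = sum_t PV_t = 1079.489703
First compute Macaulay numerator sum_t t * PV_t:
  t * PV_t at t = 0.5000: 14.763780
  t * PV_t at t = 1.0000: 29.062558
  t * PV_t at t = 1.5000: 42.907320
  t * PV_t at t = 2.0000: 56.308819
  t * PV_t at t = 2.5000: 69.277582
  t * PV_t at t = 3.0000: 2809.287791
Macaulay duration D = 3021.607850 / 1079.489703 = 2.799108
Modified duration = D / (1 + y/m) = 2.799108 / (1 + 0.016000) = 2.755027

Answer: Modified duration = 2.7550


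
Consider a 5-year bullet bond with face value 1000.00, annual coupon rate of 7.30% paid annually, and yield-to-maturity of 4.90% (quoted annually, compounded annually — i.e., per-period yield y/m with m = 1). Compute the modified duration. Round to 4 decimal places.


Coupon per period c = face * coupon_rate / m = 73.000000
Periods per year m = 1; per-period yield y/m = 0.049000
Number of cashflows N = 5
Cashflows (t years, CF_t, discount factor 1/(1+y/m)^(m*t), PV):
  t = 1.0000: CF_t = 73.000000, DF = 0.953289, PV = 69.590086
  t = 2.0000: CF_t = 73.000000, DF = 0.908760, PV = 66.339453
  t = 3.0000: CF_t = 73.000000, DF = 0.866310, PV = 63.240660
  t = 4.0000: CF_t = 73.000000, DF = 0.825844, PV = 60.286616
  t = 5.0000: CF_t = 1073.000000, DF = 0.787268, PV = 844.738486
Price P = sum_t PV_t = 1104.195301
First compute Macaulay numerator sum_t t * PV_t:
  t * PV_t at t = 1.0000: 69.590086
  t * PV_t at t = 2.0000: 132.678905
  t * PV_t at t = 3.0000: 189.721981
  t * PV_t at t = 4.0000: 241.146464
  t * PV_t at t = 5.0000: 4223.692431
Macaulay duration D = 4856.829867 / 1104.195301 = 4.398524
Modified duration = D / (1 + y/m) = 4.398524 / (1 + 0.049000) = 4.193064

Answer: Modified duration = 4.1931


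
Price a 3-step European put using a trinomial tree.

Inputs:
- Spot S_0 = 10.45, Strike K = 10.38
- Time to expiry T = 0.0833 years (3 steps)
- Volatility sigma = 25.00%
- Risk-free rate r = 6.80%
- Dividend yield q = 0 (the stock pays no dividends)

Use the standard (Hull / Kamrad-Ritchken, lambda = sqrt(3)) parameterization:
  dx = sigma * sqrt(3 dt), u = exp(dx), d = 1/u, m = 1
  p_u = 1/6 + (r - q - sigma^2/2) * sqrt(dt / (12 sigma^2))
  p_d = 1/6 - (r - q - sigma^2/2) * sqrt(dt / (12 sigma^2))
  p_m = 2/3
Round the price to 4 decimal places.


dt = T/N = 0.027767; dx = sigma*sqrt(3*dt) = 0.072154
u = exp(dx) = 1.074821; d = 1/u = 0.930387
p_u = 0.173738, p_m = 0.666667, p_d = 0.159596
Discount per step: exp(-r*dt) = 0.998114
Stock lattice S(k, j) with j the centered position index:
  k=0: S(0,+0) = 10.4500
  k=1: S(1,-1) = 9.7225; S(1,+0) = 10.4500; S(1,+1) = 11.2319
  k=2: S(2,-2) = 9.0457; S(2,-1) = 9.7225; S(2,+0) = 10.4500; S(2,+1) = 11.2319; S(2,+2) = 12.0723
  k=3: S(3,-3) = 8.4160; S(3,-2) = 9.0457; S(3,-1) = 9.7225; S(3,+0) = 10.4500; S(3,+1) = 11.2319; S(3,+2) = 12.0723; S(3,+3) = 12.9755
Terminal payoffs V(N, j) = max(K - S_T, 0):
  V(3,-3) = 1.963964; V(3,-2) = 1.334266; V(3,-1) = 0.657453; V(3,+0) = 0.000000; V(3,+1) = 0.000000; V(3,+2) = 0.000000; V(3,+3) = 0.000000
Backward induction: V(k, j) = exp(-r*dt) * [p_u * V(k+1, j+1) + p_m * V(k+1, j) + p_d * V(k+1, j-1)]
  V(2,-2) = exp(-r*dt) * [p_u*0.657453 + p_m*1.334266 + p_d*1.963964] = 1.314690
  V(2,-1) = exp(-r*dt) * [p_u*0.000000 + p_m*0.657453 + p_d*1.334266] = 0.650016
  V(2,+0) = exp(-r*dt) * [p_u*0.000000 + p_m*0.000000 + p_d*0.657453] = 0.104729
  V(2,+1) = exp(-r*dt) * [p_u*0.000000 + p_m*0.000000 + p_d*0.000000] = 0.000000
  V(2,+2) = exp(-r*dt) * [p_u*0.000000 + p_m*0.000000 + p_d*0.000000] = 0.000000
  V(1,-1) = exp(-r*dt) * [p_u*0.104729 + p_m*0.650016 + p_d*1.314690] = 0.660111
  V(1,+0) = exp(-r*dt) * [p_u*0.000000 + p_m*0.104729 + p_d*0.650016] = 0.173231
  V(1,+1) = exp(-r*dt) * [p_u*0.000000 + p_m*0.000000 + p_d*0.104729] = 0.016683
  V(0,+0) = exp(-r*dt) * [p_u*0.016683 + p_m*0.173231 + p_d*0.660111] = 0.223315

Answer: Price = V(0,0) = 0.2233


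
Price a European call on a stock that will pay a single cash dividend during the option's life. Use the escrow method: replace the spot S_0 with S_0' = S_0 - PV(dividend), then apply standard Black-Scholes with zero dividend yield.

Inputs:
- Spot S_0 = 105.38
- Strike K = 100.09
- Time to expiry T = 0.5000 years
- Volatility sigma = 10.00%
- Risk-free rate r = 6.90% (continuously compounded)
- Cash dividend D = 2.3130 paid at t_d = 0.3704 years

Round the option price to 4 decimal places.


PV(D) = D * exp(-r * t_d) = 2.3130 * 0.97476623 = 2.25463429
S_0' = S_0 - PV(D) = 105.3800 - 2.25463429 = 103.12536571
d1 = (ln(S_0'/K) + (r + sigma^2/2)*T) / (sigma*sqrt(T)) = 0.94576394
d2 = d1 - sigma*sqrt(T) = 0.87505326
exp(-rT) = 0.96608834
N(d1) = 0.82786550; N(d2) = 0.80922754
C = S_0' * N(d1) - K * exp(-rT) * N(d2) = 103.12536571 * 0.82786550 - 100.0900 * 0.96608834 * 0.80922754 = 7.1250

Answer: Price = 7.1250


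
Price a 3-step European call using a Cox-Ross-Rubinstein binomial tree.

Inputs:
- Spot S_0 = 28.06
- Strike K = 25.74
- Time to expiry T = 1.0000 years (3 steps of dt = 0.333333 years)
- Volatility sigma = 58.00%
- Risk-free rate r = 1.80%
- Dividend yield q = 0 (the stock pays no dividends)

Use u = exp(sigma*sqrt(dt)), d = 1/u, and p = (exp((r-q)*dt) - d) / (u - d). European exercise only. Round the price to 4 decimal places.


Answer: Price = V(0,0) = 7.9966

Derivation:
dt = T/N = 0.333333
u = exp(sigma*sqrt(dt)) = 1.397749; d = 1/u = 0.715436
p = (exp((r-q)*dt) - d) / (u - d) = 0.425878
Discount per step: exp(-r*dt) = 0.994018
Stock lattice S(k, i) with i counting down-moves:
  k=0: S(0,0) = 28.0600
  k=1: S(1,0) = 39.2208; S(1,1) = 20.0751
  k=2: S(2,0) = 54.8209; S(2,1) = 28.0600; S(2,2) = 14.3625
  k=3: S(3,0) = 76.6259; S(3,1) = 39.2208; S(3,2) = 20.0751; S(3,3) = 10.2754
Terminal payoffs V(N, i) = max(S_T - K, 0):
  V(3,0) = 50.885854; V(3,1) = 13.480840; V(3,2) = 0.000000; V(3,3) = 0.000000
Backward induction: V(k, i) = exp(-r*dt) * [p * V(k+1, i) + (1-p) * V(k+1, i+1)].
  V(2,0) = exp(-r*dt) * [p*50.885854 + (1-p)*13.480840] = 29.234871
  V(2,1) = exp(-r*dt) * [p*13.480840 + (1-p)*0.000000] = 5.706847
  V(2,2) = exp(-r*dt) * [p*0.000000 + (1-p)*0.000000] = 0.000000
  V(1,0) = exp(-r*dt) * [p*29.234871 + (1-p)*5.706847] = 15.632833
  V(1,1) = exp(-r*dt) * [p*5.706847 + (1-p)*0.000000] = 2.415881
  V(0,0) = exp(-r*dt) * [p*15.632833 + (1-p)*2.415881] = 7.996565


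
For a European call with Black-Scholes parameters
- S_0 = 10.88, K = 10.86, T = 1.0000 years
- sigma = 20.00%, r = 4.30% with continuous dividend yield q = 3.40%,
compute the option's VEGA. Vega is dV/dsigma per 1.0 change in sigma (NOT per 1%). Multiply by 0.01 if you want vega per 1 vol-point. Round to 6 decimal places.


Answer: Vega = 4.145813

Derivation:
d1 = 0.1541996346; d2 = -0.0458003654
phi(d1) = 0.3942274323; exp(-qT) = 0.9665715046; exp(-rT) = 0.9579113901
Vega = S * exp(-qT) * phi(d1) * sqrt(T) = 10.8800 * 0.9665715046 * 0.3942274323 * 1.0000000000 = 4.145813


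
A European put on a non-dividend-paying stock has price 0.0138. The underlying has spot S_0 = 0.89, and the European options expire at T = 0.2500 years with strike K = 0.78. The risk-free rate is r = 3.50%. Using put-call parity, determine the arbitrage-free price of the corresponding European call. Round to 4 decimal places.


Put-call parity: C - P = S_0 * exp(-qT) - K * exp(-rT).
S_0 * exp(-qT) = 0.8900 * 1.00000000 = 0.89000000
K * exp(-rT) = 0.7800 * 0.99128817 = 0.77320477
C = P + S*exp(-qT) - K*exp(-rT)
C = 0.0138 + 0.89000000 - 0.77320477 = 0.1306

Answer: Call price = 0.1306


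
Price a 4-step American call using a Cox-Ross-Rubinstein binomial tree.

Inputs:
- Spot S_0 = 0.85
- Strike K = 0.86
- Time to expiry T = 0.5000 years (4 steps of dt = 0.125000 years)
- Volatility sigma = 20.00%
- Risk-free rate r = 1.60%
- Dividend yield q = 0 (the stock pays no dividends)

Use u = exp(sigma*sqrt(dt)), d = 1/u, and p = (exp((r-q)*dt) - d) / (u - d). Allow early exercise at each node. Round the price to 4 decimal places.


dt = T/N = 0.125000
u = exp(sigma*sqrt(dt)) = 1.073271; d = 1/u = 0.931731
p = (exp((r-q)*dt) - d) / (u - d) = 0.496474
Discount per step: exp(-r*dt) = 0.998002
Stock lattice S(k, i) with i counting down-moves:
  k=0: S(0,0) = 0.8500
  k=1: S(1,0) = 0.9123; S(1,1) = 0.7920
  k=2: S(2,0) = 0.9791; S(2,1) = 0.8500; S(2,2) = 0.7379
  k=3: S(3,0) = 1.0509; S(3,1) = 0.9123; S(3,2) = 0.7920; S(3,3) = 0.6875
  k=4: S(4,0) = 1.1279; S(4,1) = 0.9791; S(4,2) = 0.8500; S(4,3) = 0.7379; S(4,4) = 0.6406
Terminal payoffs V(N, i) = max(S_T - K, 0):
  V(4,0) = 0.267862; V(4,1) = 0.119123; V(4,2) = 0.000000; V(4,3) = 0.000000; V(4,4) = 0.000000
Backward induction: V(k, i) = exp(-r*dt) * [p * V(k+1, i) + (1-p) * V(k+1, i+1)]; then take max(V_cont, immediate exercise) for American.
  V(3,0) = exp(-r*dt) * [p*0.267862 + (1-p)*0.119123] = 0.192583; exercise = 0.190864; V(3,0) = max -> 0.192583
  V(3,1) = exp(-r*dt) * [p*0.119123 + (1-p)*0.000000] = 0.059024; exercise = 0.052280; V(3,1) = max -> 0.059024
  V(3,2) = exp(-r*dt) * [p*0.000000 + (1-p)*0.000000] = 0.000000; exercise = 0.000000; V(3,2) = max -> 0.000000
  V(3,3) = exp(-r*dt) * [p*0.000000 + (1-p)*0.000000] = 0.000000; exercise = 0.000000; V(3,3) = max -> 0.000000
  V(2,0) = exp(-r*dt) * [p*0.192583 + (1-p)*0.059024] = 0.125082; exercise = 0.119123; V(2,0) = max -> 0.125082
  V(2,1) = exp(-r*dt) * [p*0.059024 + (1-p)*0.000000] = 0.029245; exercise = 0.000000; V(2,1) = max -> 0.029245
  V(2,2) = exp(-r*dt) * [p*0.000000 + (1-p)*0.000000] = 0.000000; exercise = 0.000000; V(2,2) = max -> 0.000000
  V(1,0) = exp(-r*dt) * [p*0.125082 + (1-p)*0.029245] = 0.076672; exercise = 0.052280; V(1,0) = max -> 0.076672
  V(1,1) = exp(-r*dt) * [p*0.029245 + (1-p)*0.000000] = 0.014490; exercise = 0.000000; V(1,1) = max -> 0.014490
  V(0,0) = exp(-r*dt) * [p*0.076672 + (1-p)*0.014490] = 0.045271; exercise = 0.000000; V(0,0) = max -> 0.045271

Answer: Price = V(0,0) = 0.0453


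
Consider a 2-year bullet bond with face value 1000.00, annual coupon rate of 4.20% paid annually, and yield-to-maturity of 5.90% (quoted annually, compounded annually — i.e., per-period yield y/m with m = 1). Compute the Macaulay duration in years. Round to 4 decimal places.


Answer: Macaulay duration = 1.9591 years

Derivation:
Coupon per period c = face * coupon_rate / m = 42.000000
Periods per year m = 1; per-period yield y/m = 0.059000
Number of cashflows N = 2
Cashflows (t years, CF_t, discount factor 1/(1+y/m)^(m*t), PV):
  t = 1.0000: CF_t = 42.000000, DF = 0.944287, PV = 39.660057
  t = 2.0000: CF_t = 1042.000000, DF = 0.891678, PV = 929.128536
Price P = sum_t PV_t = 968.788593
Macaulay numerator sum_t t * PV_t:
  t * PV_t at t = 1.0000: 39.660057
  t * PV_t at t = 2.0000: 1858.257073
Macaulay duration D = (sum_t t * PV_t) / P = 1897.917129 / 968.788593 = 1.959062


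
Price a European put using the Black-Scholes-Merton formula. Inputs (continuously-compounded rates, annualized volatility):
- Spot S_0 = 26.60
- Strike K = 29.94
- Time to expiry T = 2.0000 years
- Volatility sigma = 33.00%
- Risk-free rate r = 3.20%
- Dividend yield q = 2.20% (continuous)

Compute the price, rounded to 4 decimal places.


d1 = (ln(S/K) + (r - q + 0.5*sigma^2) * T) / (sigma * sqrt(T)) = 0.02274706
d2 = d1 - sigma * sqrt(T) = -0.44394341
exp(-rT) = 0.93800500; exp(-qT) = 0.95695396
P = K * exp(-rT) * N(-d2) - S_0 * exp(-qT) * N(-d1)
N(-d1) = 0.49092602; N(-d2) = 0.67145825
P = 29.9400 * 0.93800500 * 0.67145825 - 26.6000 * 0.95695396 * 0.49092602 = 6.3606

Answer: Price = 6.3606


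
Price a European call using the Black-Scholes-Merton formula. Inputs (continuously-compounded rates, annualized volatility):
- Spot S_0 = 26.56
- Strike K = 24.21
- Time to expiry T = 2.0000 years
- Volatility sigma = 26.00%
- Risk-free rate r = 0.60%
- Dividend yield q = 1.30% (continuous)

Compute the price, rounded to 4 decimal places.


d1 = (ln(S/K) + (r - q + 0.5*sigma^2) * T) / (sigma * sqrt(T)) = 0.39772187
d2 = d1 - sigma * sqrt(T) = 0.03002635
exp(-rT) = 0.98807171; exp(-qT) = 0.97433509
C = S_0 * exp(-qT) * N(d1) - K * exp(-rT) * N(d2)
N(d1) = 0.65458239; N(d2) = 0.51197698
C = 26.5600 * 0.97433509 * 0.65458239 - 24.2100 * 0.98807171 * 0.51197698 = 4.6924

Answer: Price = 4.6924


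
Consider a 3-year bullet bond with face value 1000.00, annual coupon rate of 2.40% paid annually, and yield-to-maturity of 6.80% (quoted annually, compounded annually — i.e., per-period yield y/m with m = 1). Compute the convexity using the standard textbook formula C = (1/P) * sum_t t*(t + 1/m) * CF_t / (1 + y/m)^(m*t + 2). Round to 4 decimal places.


Answer: Convexity = 10.1725

Derivation:
Coupon per period c = face * coupon_rate / m = 24.000000
Periods per year m = 1; per-period yield y/m = 0.068000
Number of cashflows N = 3
Cashflows (t years, CF_t, discount factor 1/(1+y/m)^(m*t), PV):
  t = 1.0000: CF_t = 24.000000, DF = 0.936330, PV = 22.471910
  t = 2.0000: CF_t = 24.000000, DF = 0.876713, PV = 21.041114
  t = 3.0000: CF_t = 1024.000000, DF = 0.820892, PV = 840.593831
Price P = sum_t PV_t = 884.106856
Convexity numerator sum_t t*(t + 1/m) * CF_t / (1+y/m)^(m*t + 2):
  t = 1.0000: term = 39.402836
  t = 2.0000: term = 110.682123
  t = 3.0000: term = 8843.515457
Convexity = (1/P) * sum = 8993.600416 / 884.106856 = 10.172526


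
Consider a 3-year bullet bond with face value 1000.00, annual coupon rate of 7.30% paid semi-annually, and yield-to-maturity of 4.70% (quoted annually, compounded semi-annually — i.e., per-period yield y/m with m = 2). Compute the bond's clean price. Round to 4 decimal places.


Coupon per period c = face * coupon_rate / m = 36.500000
Periods per year m = 2; per-period yield y/m = 0.023500
Number of cashflows N = 6
Cashflows (t years, CF_t, discount factor 1/(1+y/m)^(m*t), PV):
  t = 0.5000: CF_t = 36.500000, DF = 0.977040, PV = 35.661944
  t = 1.0000: CF_t = 36.500000, DF = 0.954606, PV = 34.843131
  t = 1.5000: CF_t = 36.500000, DF = 0.932688, PV = 34.043117
  t = 2.0000: CF_t = 36.500000, DF = 0.911273, PV = 33.261473
  t = 2.5000: CF_t = 36.500000, DF = 0.890350, PV = 32.497775
  t = 3.0000: CF_t = 1036.500000, DF = 0.869907, PV = 901.658797
Price P = sum_t PV_t = 1071.966238

Answer: Price = 1071.9662


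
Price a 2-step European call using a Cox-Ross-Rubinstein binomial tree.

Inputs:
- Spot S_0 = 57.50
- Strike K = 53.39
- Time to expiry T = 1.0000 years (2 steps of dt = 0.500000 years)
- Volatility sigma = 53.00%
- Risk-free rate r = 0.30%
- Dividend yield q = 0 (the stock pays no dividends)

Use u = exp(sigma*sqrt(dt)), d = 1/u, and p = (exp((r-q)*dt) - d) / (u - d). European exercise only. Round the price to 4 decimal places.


Answer: Price = V(0,0) = 13.3886

Derivation:
dt = T/N = 0.500000
u = exp(sigma*sqrt(dt)) = 1.454652; d = 1/u = 0.687450
p = (exp((r-q)*dt) - d) / (u - d) = 0.409346
Discount per step: exp(-r*dt) = 0.998501
Stock lattice S(k, i) with i counting down-moves:
  k=0: S(0,0) = 57.5000
  k=1: S(1,0) = 83.6425; S(1,1) = 39.5284
  k=2: S(2,0) = 121.6707; S(2,1) = 57.5000; S(2,2) = 27.1738
Terminal payoffs V(N, i) = max(S_T - K, 0):
  V(2,0) = 68.280690; V(2,1) = 4.110000; V(2,2) = 0.000000
Backward induction: V(k, i) = exp(-r*dt) * [p * V(k+1, i) + (1-p) * V(k+1, i+1)].
  V(1,0) = exp(-r*dt) * [p*68.280690 + (1-p)*4.110000] = 30.332506
  V(1,1) = exp(-r*dt) * [p*4.110000 + (1-p)*0.000000] = 1.679892
  V(0,0) = exp(-r*dt) * [p*30.332506 + (1-p)*1.679892] = 13.388638


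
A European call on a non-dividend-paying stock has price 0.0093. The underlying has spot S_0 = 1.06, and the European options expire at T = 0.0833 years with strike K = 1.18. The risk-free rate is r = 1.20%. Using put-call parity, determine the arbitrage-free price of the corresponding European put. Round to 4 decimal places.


Put-call parity: C - P = S_0 * exp(-qT) - K * exp(-rT).
S_0 * exp(-qT) = 1.0600 * 1.00000000 = 1.06000000
K * exp(-rT) = 1.1800 * 0.99900090 = 1.17882106
P = C - S*exp(-qT) + K*exp(-rT)
P = 0.0093 - 1.06000000 + 1.17882106 = 0.1281

Answer: Put price = 0.1281


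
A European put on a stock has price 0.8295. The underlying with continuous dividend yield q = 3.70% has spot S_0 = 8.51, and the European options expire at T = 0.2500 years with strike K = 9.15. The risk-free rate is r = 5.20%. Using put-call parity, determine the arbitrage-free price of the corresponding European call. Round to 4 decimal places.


Put-call parity: C - P = S_0 * exp(-qT) - K * exp(-rT).
S_0 * exp(-qT) = 8.5100 * 0.99079265 = 8.43164545
K * exp(-rT) = 9.1500 * 0.98708414 = 9.03181984
C = P + S*exp(-qT) - K*exp(-rT)
C = 0.8295 + 8.43164545 - 9.03181984 = 0.2293

Answer: Call price = 0.2293


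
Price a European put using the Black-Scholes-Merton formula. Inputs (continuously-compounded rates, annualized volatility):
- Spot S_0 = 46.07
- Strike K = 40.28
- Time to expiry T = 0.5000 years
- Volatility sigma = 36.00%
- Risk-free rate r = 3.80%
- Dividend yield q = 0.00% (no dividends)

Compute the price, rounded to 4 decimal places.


Answer: Price = 1.8175

Derivation:
d1 = (ln(S/K) + (r - q + 0.5*sigma^2) * T) / (sigma * sqrt(T)) = 0.72952565
d2 = d1 - sigma * sqrt(T) = 0.47496720
exp(-rT) = 0.98117936; exp(-qT) = 1.00000000
P = K * exp(-rT) * N(-d2) - S_0 * exp(-qT) * N(-d1)
N(-d1) = 0.23284009; N(-d2) = 0.31740517
P = 40.2800 * 0.98117936 * 0.31740517 - 46.0700 * 1.00000000 * 0.23284009 = 1.8175


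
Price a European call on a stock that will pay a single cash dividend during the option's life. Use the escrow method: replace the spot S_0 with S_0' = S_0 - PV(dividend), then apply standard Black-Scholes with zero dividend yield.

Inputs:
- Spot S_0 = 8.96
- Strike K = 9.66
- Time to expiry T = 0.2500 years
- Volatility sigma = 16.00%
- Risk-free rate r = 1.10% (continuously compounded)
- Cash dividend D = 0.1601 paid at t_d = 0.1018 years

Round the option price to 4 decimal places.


PV(D) = D * exp(-r * t_d) = 0.1601 * 0.99888083 = 0.15992082
S_0' = S_0 - PV(D) = 8.9600 - 0.15992082 = 8.80007918
d1 = (ln(S_0'/K) + (r + sigma^2/2)*T) / (sigma*sqrt(T)) = -1.09103661
d2 = d1 - sigma*sqrt(T) = -1.17103661
exp(-rT) = 0.99725378
N(d1) = 0.13762839; N(d2) = 0.12079203
C = S_0' * N(d1) - K * exp(-rT) * N(d2) = 8.80007918 * 0.13762839 - 9.6600 * 0.99725378 * 0.12079203 = 0.0475

Answer: Price = 0.0475


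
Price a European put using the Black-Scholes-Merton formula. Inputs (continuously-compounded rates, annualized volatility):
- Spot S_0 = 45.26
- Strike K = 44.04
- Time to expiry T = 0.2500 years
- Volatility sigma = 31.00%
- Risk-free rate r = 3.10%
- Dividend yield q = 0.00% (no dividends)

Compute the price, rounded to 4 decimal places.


Answer: Price = 2.0376

Derivation:
d1 = (ln(S/K) + (r - q + 0.5*sigma^2) * T) / (sigma * sqrt(T)) = 0.30379244
d2 = d1 - sigma * sqrt(T) = 0.14879244
exp(-rT) = 0.99227995; exp(-qT) = 1.00000000
P = K * exp(-rT) * N(-d2) - S_0 * exp(-qT) * N(-d1)
N(-d1) = 0.38064301; N(-d2) = 0.44085871
P = 44.0400 * 0.99227995 * 0.44085871 - 45.2600 * 1.00000000 * 0.38064301 = 2.0376


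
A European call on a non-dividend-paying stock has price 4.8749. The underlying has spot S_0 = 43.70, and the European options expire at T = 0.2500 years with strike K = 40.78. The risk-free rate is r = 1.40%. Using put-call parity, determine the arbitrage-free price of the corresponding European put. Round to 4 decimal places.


Answer: Put price = 1.8124

Derivation:
Put-call parity: C - P = S_0 * exp(-qT) - K * exp(-rT).
S_0 * exp(-qT) = 43.7000 * 1.00000000 = 43.70000000
K * exp(-rT) = 40.7800 * 0.99650612 = 40.63751949
P = C - S*exp(-qT) + K*exp(-rT)
P = 4.8749 - 43.70000000 + 40.63751949 = 1.8124


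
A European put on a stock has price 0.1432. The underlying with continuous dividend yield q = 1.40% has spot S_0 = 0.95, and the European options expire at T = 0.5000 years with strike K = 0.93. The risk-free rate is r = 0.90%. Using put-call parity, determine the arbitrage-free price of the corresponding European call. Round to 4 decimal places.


Answer: Call price = 0.1607

Derivation:
Put-call parity: C - P = S_0 * exp(-qT) - K * exp(-rT).
S_0 * exp(-qT) = 0.9500 * 0.99302444 = 0.94337322
K * exp(-rT) = 0.9300 * 0.99551011 = 0.92582440
C = P + S*exp(-qT) - K*exp(-rT)
C = 0.1432 + 0.94337322 - 0.92582440 = 0.1607


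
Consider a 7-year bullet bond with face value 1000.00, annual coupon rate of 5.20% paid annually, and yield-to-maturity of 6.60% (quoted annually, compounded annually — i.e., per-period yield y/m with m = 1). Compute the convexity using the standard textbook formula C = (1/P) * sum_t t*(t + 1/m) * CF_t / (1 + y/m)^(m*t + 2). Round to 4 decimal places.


Coupon per period c = face * coupon_rate / m = 52.000000
Periods per year m = 1; per-period yield y/m = 0.066000
Number of cashflows N = 7
Cashflows (t years, CF_t, discount factor 1/(1+y/m)^(m*t), PV):
  t = 1.0000: CF_t = 52.000000, DF = 0.938086, PV = 48.780488
  t = 2.0000: CF_t = 52.000000, DF = 0.880006, PV = 45.760308
  t = 3.0000: CF_t = 52.000000, DF = 0.825521, PV = 42.927118
  t = 4.0000: CF_t = 52.000000, DF = 0.774410, PV = 40.269341
  t = 5.0000: CF_t = 52.000000, DF = 0.726464, PV = 37.776117
  t = 6.0000: CF_t = 52.000000, DF = 0.681486, PV = 35.437258
  t = 7.0000: CF_t = 1052.000000, DF = 0.639292, PV = 672.535645
Price P = sum_t PV_t = 923.486275
Convexity numerator sum_t t*(t + 1/m) * CF_t / (1+y/m)^(m*t + 2):
  t = 1.0000: term = 85.854235
  t = 2.0000: term = 241.616047
  t = 3.0000: term = 453.313410
  t = 4.0000: term = 708.745168
  t = 5.0000: term = 997.296203
  t = 6.0000: term = 1309.769872
  t = 7.0000: term = 33142.779282
Convexity = (1/P) * sum = 36939.374218 / 923.486275 = 39.999917

Answer: Convexity = 39.9999


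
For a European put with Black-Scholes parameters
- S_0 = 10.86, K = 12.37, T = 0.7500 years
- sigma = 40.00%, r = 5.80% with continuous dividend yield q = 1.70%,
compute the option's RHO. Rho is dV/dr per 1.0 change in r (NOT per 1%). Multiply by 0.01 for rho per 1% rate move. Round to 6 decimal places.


d1 = -0.1138473298; d2 = -0.4602574913
phi(d1) = 0.3963652515; exp(-qT) = 0.9873309369; exp(-rT) = 0.9574325541
N(-d2) = 0.6773342954
Rho = -K*T*exp(-rT)*N(-d2) = -12.3700 * 0.7500 * 0.9574325541 * 0.6773342954 = -6.016476

Answer: Rho = -6.016476


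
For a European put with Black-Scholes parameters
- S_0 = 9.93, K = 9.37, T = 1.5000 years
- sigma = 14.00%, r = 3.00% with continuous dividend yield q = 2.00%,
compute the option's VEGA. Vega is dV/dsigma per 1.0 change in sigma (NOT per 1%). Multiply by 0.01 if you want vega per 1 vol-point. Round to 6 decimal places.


Answer: Vega = 4.130543

Derivation:
d1 = 0.5117531231; d2 = 0.3402888411
phi(d1) = 0.3499782873; exp(-qT) = 0.9704455335; exp(-rT) = 0.9559974818
Vega = S * exp(-qT) * phi(d1) * sqrt(T) = 9.9300 * 0.9704455335 * 0.3499782873 * 1.2247448714 = 4.130543


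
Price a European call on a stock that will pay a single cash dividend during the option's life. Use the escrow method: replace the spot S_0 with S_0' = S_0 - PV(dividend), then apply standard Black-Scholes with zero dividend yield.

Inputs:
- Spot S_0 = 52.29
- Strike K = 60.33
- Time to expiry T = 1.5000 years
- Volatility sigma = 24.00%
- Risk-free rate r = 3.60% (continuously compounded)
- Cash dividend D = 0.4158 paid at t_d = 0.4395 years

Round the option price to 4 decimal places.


Answer: Price = 4.0715

Derivation:
PV(D) = D * exp(-r * t_d) = 0.4158 * 0.98430251 = 0.40927298
S_0' = S_0 - PV(D) = 52.2900 - 0.40927298 = 51.88072702
d1 = (ln(S_0'/K) + (r + sigma^2/2)*T) / (sigma*sqrt(T)) = -0.18263028
d2 = d1 - sigma*sqrt(T) = -0.47656905
exp(-rT) = 0.94743211
N(d1) = 0.42754406; N(d2) = 0.31683451
C = S_0' * N(d1) - K * exp(-rT) * N(d2) = 51.88072702 * 0.42754406 - 60.3300 * 0.94743211 * 0.31683451 = 4.0715


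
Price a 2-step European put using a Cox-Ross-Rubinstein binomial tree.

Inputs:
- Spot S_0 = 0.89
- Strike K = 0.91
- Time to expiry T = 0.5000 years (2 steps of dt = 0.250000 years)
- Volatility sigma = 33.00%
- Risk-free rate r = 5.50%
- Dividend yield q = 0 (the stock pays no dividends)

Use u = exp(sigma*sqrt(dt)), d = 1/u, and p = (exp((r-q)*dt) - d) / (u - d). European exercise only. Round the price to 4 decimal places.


dt = T/N = 0.250000
u = exp(sigma*sqrt(dt)) = 1.179393; d = 1/u = 0.847894
p = (exp((r-q)*dt) - d) / (u - d) = 0.500608
Discount per step: exp(-r*dt) = 0.986344
Stock lattice S(k, i) with i counting down-moves:
  k=0: S(0,0) = 0.8900
  k=1: S(1,0) = 1.0497; S(1,1) = 0.7546
  k=2: S(2,0) = 1.2380; S(2,1) = 0.8900; S(2,2) = 0.6398
Terminal payoffs V(N, i) = max(K - S_T, 0):
  V(2,0) = 0.000000; V(2,1) = 0.020000; V(2,2) = 0.270158
Backward induction: V(k, i) = exp(-r*dt) * [p * V(k+1, i) + (1-p) * V(k+1, i+1)].
  V(1,0) = exp(-r*dt) * [p*0.000000 + (1-p)*0.020000] = 0.009851
  V(1,1) = exp(-r*dt) * [p*0.020000 + (1-p)*0.270158] = 0.142948
  V(0,0) = exp(-r*dt) * [p*0.009851 + (1-p)*0.142948] = 0.075276

Answer: Price = V(0,0) = 0.0753


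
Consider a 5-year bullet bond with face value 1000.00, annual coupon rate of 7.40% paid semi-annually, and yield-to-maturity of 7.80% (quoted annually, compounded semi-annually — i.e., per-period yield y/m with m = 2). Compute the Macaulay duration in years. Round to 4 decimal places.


Answer: Macaulay duration = 4.2619 years

Derivation:
Coupon per period c = face * coupon_rate / m = 37.000000
Periods per year m = 2; per-period yield y/m = 0.039000
Number of cashflows N = 10
Cashflows (t years, CF_t, discount factor 1/(1+y/m)^(m*t), PV):
  t = 0.5000: CF_t = 37.000000, DF = 0.962464, PV = 35.611165
  t = 1.0000: CF_t = 37.000000, DF = 0.926337, PV = 34.274461
  t = 1.5000: CF_t = 37.000000, DF = 0.891566, PV = 32.987931
  t = 2.0000: CF_t = 37.000000, DF = 0.858100, PV = 31.749693
  t = 2.5000: CF_t = 37.000000, DF = 0.825890, PV = 30.557934
  t = 3.0000: CF_t = 37.000000, DF = 0.794889, PV = 29.410908
  t = 3.5000: CF_t = 37.000000, DF = 0.765052, PV = 28.306938
  t = 4.0000: CF_t = 37.000000, DF = 0.736335, PV = 27.244406
  t = 4.5000: CF_t = 37.000000, DF = 0.708696, PV = 26.221757
  t = 5.0000: CF_t = 1037.000000, DF = 0.682094, PV = 707.331959
Price P = sum_t PV_t = 983.697152
Macaulay numerator sum_t t * PV_t:
  t * PV_t at t = 0.5000: 17.805582
  t * PV_t at t = 1.0000: 34.274461
  t * PV_t at t = 1.5000: 49.481897
  t * PV_t at t = 2.0000: 63.499387
  t * PV_t at t = 2.5000: 76.394835
  t * PV_t at t = 3.0000: 88.232725
  t * PV_t at t = 3.5000: 99.074282
  t * PV_t at t = 4.0000: 108.977624
  t * PV_t at t = 4.5000: 117.997909
  t * PV_t at t = 5.0000: 3536.659793
Macaulay duration D = (sum_t t * PV_t) / P = 4192.398495 / 983.697152 = 4.261879


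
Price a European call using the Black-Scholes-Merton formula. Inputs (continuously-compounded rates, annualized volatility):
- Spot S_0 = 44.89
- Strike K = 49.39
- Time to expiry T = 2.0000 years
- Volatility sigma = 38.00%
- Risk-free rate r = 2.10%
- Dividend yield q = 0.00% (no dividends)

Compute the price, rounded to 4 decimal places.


Answer: Price = 8.5839

Derivation:
d1 = (ln(S/K) + (r - q + 0.5*sigma^2) * T) / (sigma * sqrt(T)) = 0.16908612
d2 = d1 - sigma * sqrt(T) = -0.36831503
exp(-rT) = 0.95886978; exp(-qT) = 1.00000000
C = S_0 * exp(-qT) * N(d1) - K * exp(-rT) * N(d2)
N(d1) = 0.56713555; N(d2) = 0.35631917
C = 44.8900 * 1.00000000 * 0.56713555 - 49.3900 * 0.95886978 * 0.35631917 = 8.5839


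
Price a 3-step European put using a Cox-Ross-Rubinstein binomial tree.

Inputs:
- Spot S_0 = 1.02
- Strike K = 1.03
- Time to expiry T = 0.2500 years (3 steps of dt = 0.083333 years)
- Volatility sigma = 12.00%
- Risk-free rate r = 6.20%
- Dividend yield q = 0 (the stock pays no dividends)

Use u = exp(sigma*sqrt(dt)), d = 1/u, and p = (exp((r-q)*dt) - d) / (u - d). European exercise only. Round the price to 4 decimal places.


Answer: Price = V(0,0) = 0.0230

Derivation:
dt = T/N = 0.083333
u = exp(sigma*sqrt(dt)) = 1.035248; d = 1/u = 0.965952
p = (exp((r-q)*dt) - d) / (u - d) = 0.566093
Discount per step: exp(-r*dt) = 0.994847
Stock lattice S(k, i) with i counting down-moves:
  k=0: S(0,0) = 1.0200
  k=1: S(1,0) = 1.0560; S(1,1) = 0.9853
  k=2: S(2,0) = 1.0932; S(2,1) = 1.0200; S(2,2) = 0.9517
  k=3: S(3,0) = 1.1317; S(3,1) = 1.0560; S(3,2) = 0.9853; S(3,3) = 0.9193
Terminal payoffs V(N, i) = max(K - S_T, 0):
  V(3,0) = 0.000000; V(3,1) = 0.000000; V(3,2) = 0.044729; V(3,3) = 0.110679
Backward induction: V(k, i) = exp(-r*dt) * [p * V(k+1, i) + (1-p) * V(k+1, i+1)].
  V(2,0) = exp(-r*dt) * [p*0.000000 + (1-p)*0.000000] = 0.000000
  V(2,1) = exp(-r*dt) * [p*0.000000 + (1-p)*0.044729] = 0.019308
  V(2,2) = exp(-r*dt) * [p*0.044729 + (1-p)*0.110679] = 0.072967
  V(1,0) = exp(-r*dt) * [p*0.000000 + (1-p)*0.019308] = 0.008335
  V(1,1) = exp(-r*dt) * [p*0.019308 + (1-p)*0.072967] = 0.042372
  V(0,0) = exp(-r*dt) * [p*0.008335 + (1-p)*0.042372] = 0.022985


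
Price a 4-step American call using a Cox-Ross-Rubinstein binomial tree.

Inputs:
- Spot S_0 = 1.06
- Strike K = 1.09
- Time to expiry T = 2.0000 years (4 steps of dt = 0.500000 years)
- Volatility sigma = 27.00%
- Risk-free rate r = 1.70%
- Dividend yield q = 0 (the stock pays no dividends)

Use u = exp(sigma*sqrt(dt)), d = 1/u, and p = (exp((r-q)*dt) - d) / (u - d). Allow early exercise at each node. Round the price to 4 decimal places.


Answer: Price = V(0,0) = 0.1587

Derivation:
dt = T/N = 0.500000
u = exp(sigma*sqrt(dt)) = 1.210361; d = 1/u = 0.826200
p = (exp((r-q)*dt) - d) / (u - d) = 0.474635
Discount per step: exp(-r*dt) = 0.991536
Stock lattice S(k, i) with i counting down-moves:
  k=0: S(0,0) = 1.0600
  k=1: S(1,0) = 1.2830; S(1,1) = 0.8758
  k=2: S(2,0) = 1.5529; S(2,1) = 1.0600; S(2,2) = 0.7236
  k=3: S(3,0) = 1.8795; S(3,1) = 1.2830; S(3,2) = 0.8758; S(3,3) = 0.5978
  k=4: S(4,0) = 2.2749; S(4,1) = 1.5529; S(4,2) = 1.0600; S(4,3) = 0.7236; S(4,4) = 0.4939
Terminal payoffs V(N, i) = max(S_T - K, 0):
  V(4,0) = 1.184919; V(4,1) = 0.462873; V(4,2) = 0.000000; V(4,3) = 0.000000; V(4,4) = 0.000000
Backward induction: V(k, i) = exp(-r*dt) * [p * V(k+1, i) + (1-p) * V(k+1, i+1)]; then take max(V_cont, immediate exercise) for American.
  V(3,0) = exp(-r*dt) * [p*1.184919 + (1-p)*0.462873] = 0.798763; exercise = 0.789537; V(3,0) = max -> 0.798763
  V(3,1) = exp(-r*dt) * [p*0.462873 + (1-p)*0.000000] = 0.217836; exercise = 0.192983; V(3,1) = max -> 0.217836
  V(3,2) = exp(-r*dt) * [p*0.000000 + (1-p)*0.000000] = 0.000000; exercise = 0.000000; V(3,2) = max -> 0.000000
  V(3,3) = exp(-r*dt) * [p*0.000000 + (1-p)*0.000000] = 0.000000; exercise = 0.000000; V(3,3) = max -> 0.000000
  V(2,0) = exp(-r*dt) * [p*0.798763 + (1-p)*0.217836] = 0.489387; exercise = 0.462873; V(2,0) = max -> 0.489387
  V(2,1) = exp(-r*dt) * [p*0.217836 + (1-p)*0.000000] = 0.102518; exercise = 0.000000; V(2,1) = max -> 0.102518
  V(2,2) = exp(-r*dt) * [p*0.000000 + (1-p)*0.000000] = 0.000000; exercise = 0.000000; V(2,2) = max -> 0.000000
  V(1,0) = exp(-r*dt) * [p*0.489387 + (1-p)*0.102518] = 0.283717; exercise = 0.192983; V(1,0) = max -> 0.283717
  V(1,1) = exp(-r*dt) * [p*0.102518 + (1-p)*0.000000] = 0.048247; exercise = 0.000000; V(1,1) = max -> 0.048247
  V(0,0) = exp(-r*dt) * [p*0.283717 + (1-p)*0.048247] = 0.158655; exercise = 0.000000; V(0,0) = max -> 0.158655


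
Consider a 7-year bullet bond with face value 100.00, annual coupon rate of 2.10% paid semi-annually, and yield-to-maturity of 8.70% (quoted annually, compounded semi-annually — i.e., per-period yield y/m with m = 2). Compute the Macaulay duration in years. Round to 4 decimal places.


Coupon per period c = face * coupon_rate / m = 1.050000
Periods per year m = 2; per-period yield y/m = 0.043500
Number of cashflows N = 14
Cashflows (t years, CF_t, discount factor 1/(1+y/m)^(m*t), PV):
  t = 0.5000: CF_t = 1.050000, DF = 0.958313, PV = 1.006229
  t = 1.0000: CF_t = 1.050000, DF = 0.918365, PV = 0.964283
  t = 1.5000: CF_t = 1.050000, DF = 0.880081, PV = 0.924085
  t = 2.0000: CF_t = 1.050000, DF = 0.843393, PV = 0.885563
  t = 2.5000: CF_t = 1.050000, DF = 0.808235, PV = 0.848647
  t = 3.0000: CF_t = 1.050000, DF = 0.774543, PV = 0.813270
  t = 3.5000: CF_t = 1.050000, DF = 0.742254, PV = 0.779367
  t = 4.0000: CF_t = 1.050000, DF = 0.711312, PV = 0.746878
  t = 4.5000: CF_t = 1.050000, DF = 0.681660, PV = 0.715743
  t = 5.0000: CF_t = 1.050000, DF = 0.653244, PV = 0.685906
  t = 5.5000: CF_t = 1.050000, DF = 0.626013, PV = 0.657313
  t = 6.0000: CF_t = 1.050000, DF = 0.599916, PV = 0.629912
  t = 6.5000: CF_t = 1.050000, DF = 0.574908, PV = 0.603653
  t = 7.0000: CF_t = 101.050000, DF = 0.550942, PV = 55.672660
Price P = sum_t PV_t = 65.933509
Macaulay numerator sum_t t * PV_t:
  t * PV_t at t = 0.5000: 0.503115
  t * PV_t at t = 1.0000: 0.964283
  t * PV_t at t = 1.5000: 1.386128
  t * PV_t at t = 2.0000: 1.771126
  t * PV_t at t = 2.5000: 2.121617
  t * PV_t at t = 3.0000: 2.439809
  t * PV_t at t = 3.5000: 2.727785
  t * PV_t at t = 4.0000: 2.987512
  t * PV_t at t = 4.5000: 3.220844
  t * PV_t at t = 5.0000: 3.429531
  t * PV_t at t = 5.5000: 3.615222
  t * PV_t at t = 6.0000: 3.779472
  t * PV_t at t = 6.5000: 3.923745
  t * PV_t at t = 7.0000: 389.708618
Macaulay duration D = (sum_t t * PV_t) / P = 422.578807 / 65.933509 = 6.409166

Answer: Macaulay duration = 6.4092 years


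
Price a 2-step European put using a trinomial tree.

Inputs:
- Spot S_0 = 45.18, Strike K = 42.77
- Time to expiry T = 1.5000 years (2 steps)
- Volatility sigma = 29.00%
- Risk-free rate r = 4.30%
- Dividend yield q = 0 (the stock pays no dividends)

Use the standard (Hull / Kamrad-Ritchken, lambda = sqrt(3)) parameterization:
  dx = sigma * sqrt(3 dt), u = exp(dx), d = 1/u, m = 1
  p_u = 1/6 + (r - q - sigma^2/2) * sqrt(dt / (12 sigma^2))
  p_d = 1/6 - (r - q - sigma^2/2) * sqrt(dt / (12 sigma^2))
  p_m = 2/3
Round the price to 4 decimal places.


dt = T/N = 0.750000; dx = sigma*sqrt(3*dt) = 0.435000
u = exp(dx) = 1.544963; d = 1/u = 0.647265
p_u = 0.167486, p_m = 0.666667, p_d = 0.165848
Discount per step: exp(-r*dt) = 0.968264
Stock lattice S(k, j) with j the centered position index:
  k=0: S(0,+0) = 45.1800
  k=1: S(1,-1) = 29.2434; S(1,+0) = 45.1800; S(1,+1) = 69.8014
  k=2: S(2,-2) = 18.9282; S(2,-1) = 29.2434; S(2,+0) = 45.1800; S(2,+1) = 69.8014; S(2,+2) = 107.8406
Terminal payoffs V(N, j) = max(K - S_T, 0):
  V(2,-2) = 23.841769; V(2,-1) = 13.526582; V(2,+0) = 0.000000; V(2,+1) = 0.000000; V(2,+2) = 0.000000
Backward induction: V(k, j) = exp(-r*dt) * [p_u * V(k+1, j+1) + p_m * V(k+1, j) + p_d * V(k+1, j-1)]
  V(1,-1) = exp(-r*dt) * [p_u*0.000000 + p_m*13.526582 + p_d*23.841769] = 12.560157
  V(1,+0) = exp(-r*dt) * [p_u*0.000000 + p_m*0.000000 + p_d*13.526582] = 2.172159
  V(1,+1) = exp(-r*dt) * [p_u*0.000000 + p_m*0.000000 + p_d*0.000000] = 0.000000
  V(0,+0) = exp(-r*dt) * [p_u*0.000000 + p_m*2.172159 + p_d*12.560157] = 3.419115

Answer: Price = V(0,0) = 3.4191
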